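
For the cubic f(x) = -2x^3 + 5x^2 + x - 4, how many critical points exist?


Find where f'(x) = 0:
f(x) = -2x^3 + 5x^2 + x - 4
f'(x) = -6x^2 + 10x + 1
This is a quadratic in x. Use the discriminant to count real roots.
Discriminant = (10)^2 - 4 * (-6) * 1
= 100 - (-24)
= 124
Since discriminant > 0, f'(x) = 0 has 2 real solutions.
Number of critical points: 2

2


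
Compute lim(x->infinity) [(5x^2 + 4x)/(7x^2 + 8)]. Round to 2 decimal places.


For limits at infinity with equal-degree polynomials,
we compare leading coefficients.
Numerator leading term: 5x^2
Denominator leading term: 7x^2
Divide both by x^2:
lim = (5 + 4/x) / (7 + 8/x^2)
As x -> infinity, the 1/x and 1/x^2 terms vanish:
= 5/7 ≈ 0.71

0.71


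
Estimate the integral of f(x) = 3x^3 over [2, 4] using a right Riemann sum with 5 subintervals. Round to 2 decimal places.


Right Riemann sum uses right endpoints of each subinterval.
Interval: [2, 4], n = 5
dx = (4 - 2) / 5 = 2/5
Right endpoints: [12/5, 14/5, 16/5, 18/5, 4]
f values: [5184/125, 8232/125, 12288/125, 17496/125, 192]
Sum = dx * (sum of f values)
= 2/5 * 2688/5
= 5376/25 = 215.04

215.04


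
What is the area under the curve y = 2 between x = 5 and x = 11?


The area under a constant function y = 2 is a rectangle.
Width = 11 - 5 = 6
Height = 2
Area = width * height
= 6 * 2
= 12

12


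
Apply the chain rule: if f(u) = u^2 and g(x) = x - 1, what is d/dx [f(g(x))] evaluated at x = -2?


Using the chain rule: (f(g(x)))' = f'(g(x)) * g'(x)
First, find g(-2):
g(-2) = 1 * (-2) - 1 = -3
Next, f'(u) = 2u
And g'(x) = 1
So f'(g(-2)) * g'(-2)
= 2 * (-3) * 1
= -6

-6


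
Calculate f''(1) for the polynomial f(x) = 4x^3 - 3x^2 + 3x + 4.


First derivative:
f'(x) = 12x^2 - 6x + 3
Second derivative:
f''(x) = 24x - 6
Substitute x = 1:
f''(1) = 24 * 1 - 6
= 24 - 6
= 18

18


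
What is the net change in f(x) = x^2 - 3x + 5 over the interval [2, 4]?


Net change = f(b) - f(a)
f(x) = x^2 - 3x + 5
Compute f(4):
f(4) = 1 * 4^2 - 3 * 4 + 5
= 16 - 12 + 5
= 9
Compute f(2):
f(2) = 1 * 2^2 - 3 * 2 + 5
= 4 - 6 + 5
= 3
Net change = 9 - 3 = 6

6


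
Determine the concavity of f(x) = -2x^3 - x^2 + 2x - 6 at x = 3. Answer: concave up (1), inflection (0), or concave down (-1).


Concavity is determined by the sign of f''(x).
f(x) = -2x^3 - x^2 + 2x - 6
f'(x) = -6x^2 - 2x + 2
f''(x) = -12x - 2
f''(3) = -12 * 3 - 2
= -36 - 2
= -38
Since f''(3) < 0, the function is concave down (-1)

-1


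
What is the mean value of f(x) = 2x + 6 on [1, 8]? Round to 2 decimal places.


Average value = 1/(b-a) * integral from a to b of f(x) dx
First compute the integral of 2x + 6:
F(x) = x^2 + 6x
F(8) = 1 * 64 + 6 * 8 = 112
F(1) = 1 * 1 + 6 * 1 = 7
Integral = 112 - 7 = 105
Average = 105 / (8 - 1) = 105 / 7
= 15 = 15.00

15.00


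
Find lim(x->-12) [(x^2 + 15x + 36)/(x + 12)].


Direct substitution gives 0/0, so we factor the numerator.
Factor: (x^2 + 15x + 36) = (x + 12)(x + 3)
Cancel the common factor (x + 12):
(x^2 + 15x + 36)/(x + 12) = (x + 3)
Now substitute x = -12:
= (-12) - (-3) = -9

-9


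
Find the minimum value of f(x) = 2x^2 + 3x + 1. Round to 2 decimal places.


For a quadratic f(x) = ax^2 + bx + c with a > 0, the minimum is at the vertex.
Vertex x-coordinate: x = -b/(2a)
x = -(3) / (2 * 2)
x = -3/4
Substitute back to find the minimum value:
f(-3/4) = 2 * (-3/4)^2 + 3 * (-3/4) + 1
= 9/8 - 9/4 + 1
= -1/8 ≈ -0.13

-0.13


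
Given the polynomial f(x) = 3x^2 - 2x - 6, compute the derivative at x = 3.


Differentiate term by term using power and sum rules:
f(x) = 3x^2 - 2x - 6
f'(x) = 6x - 2
Substitute x = 3:
f'(3) = 6 * 3 - 2
= 18 - 2
= 16

16


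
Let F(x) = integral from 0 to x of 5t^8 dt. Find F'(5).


By the Fundamental Theorem of Calculus (Part 1):
If F(x) = integral from 0 to x of f(t) dt, then F'(x) = f(x)
Here f(t) = 5t^8
So F'(x) = 5x^8
Evaluate at x = 5:
F'(5) = 5 * 5^8
= 5 * 390625
= 1953125

1953125


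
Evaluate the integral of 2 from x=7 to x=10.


The integral of a constant k over [a, b] equals k * (b - a).
integral from 7 to 10 of 2 dx
= 2 * (10 - 7)
= 2 * 3
= 6

6


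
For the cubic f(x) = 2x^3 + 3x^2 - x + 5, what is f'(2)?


Differentiate f(x) = 2x^3 + 3x^2 - x + 5 term by term:
f'(x) = 6x^2 + 6x - 1
Substitute x = 2:
f'(2) = 6 * 2^2 + 6 * 2 - 1
= 24 + 12 - 1
= 35

35


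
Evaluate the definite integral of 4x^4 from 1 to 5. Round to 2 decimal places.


Find the antiderivative of 4x^4:
F(x) = 4/5 * x^5
Apply the Fundamental Theorem of Calculus:
F(5) - F(1)
= 4/5 * 5^5 - 4/5 * 1^5
= 4/5 * (3125 - 1)
= 4/5 * 3124
= 12496/5 = 2499.20

2499.20


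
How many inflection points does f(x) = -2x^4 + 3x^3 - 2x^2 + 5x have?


Inflection points occur where f''(x) = 0 and concavity changes.
f(x) = -2x^4 + 3x^3 - 2x^2 + 5x
f'(x) = -8x^3 + 9x^2 - 4x + 5
f''(x) = -24x^2 + 18x - 4
This is a quadratic in x. Use the discriminant to count real roots.
Discriminant = (18)^2 - 4 * (-24) * (-4)
= 324 - 384
= -60
Since discriminant < 0, f''(x) = 0 has no real solutions.
Number of inflection points: 0

0


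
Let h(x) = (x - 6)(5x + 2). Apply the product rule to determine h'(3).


Let u(x) = x - 6 and v(x) = 5x + 2
u'(x) = 1
v'(x) = 5
Product rule: h'(x) = u'(x)*v(x) + u(x)*v'(x)
= 1 * (5x + 2) + (x - 6) * 5
At x = 3:
u(3) = 1 * 3 - 6 = -3
v(3) = 5 * 3 + 2 = 17
h'(3) = 1 * 17 + (-3) * 5
= 17 - 15
= 2

2


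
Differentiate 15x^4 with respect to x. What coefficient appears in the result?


We apply the power rule: d/dx [ax^n] = a*n * x^(n-1)
d/dx [15x^4]
= 15 * 4 * x^(4-1)
= 60x^3
The coefficient is 60

60


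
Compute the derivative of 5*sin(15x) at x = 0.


Apply the chain rule to differentiate 5*sin(15x):
d/dx [5*sin(15x)]
= 5 * cos(15x) * d/dx(15x)
= 5 * 15 * cos(15x)
= 75 * cos(15x)
Evaluate at x = 0:
= 75 * cos(0)
= 75 * 1
= 75

75


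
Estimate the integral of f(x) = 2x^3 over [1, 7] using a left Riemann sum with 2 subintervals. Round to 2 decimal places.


Left Riemann sum uses left endpoints of each subinterval.
Interval: [1, 7], n = 2
dx = (7 - 1) / 2 = 3
Left endpoints: [1, 4]
f values: [2, 128]
Sum = dx * (sum of f values)
= 3 * 130
= 390 = 390.00

390.00


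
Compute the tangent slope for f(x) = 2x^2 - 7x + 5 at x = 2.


The slope of the tangent line equals f'(x) at the point.
f(x) = 2x^2 - 7x + 5
f'(x) = 4x - 7
At x = 2:
f'(2) = 4 * 2 - 7
= 8 - 7
= 1

1


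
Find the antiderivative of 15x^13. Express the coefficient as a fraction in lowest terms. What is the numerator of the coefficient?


Apply the power rule for integration:
integral of ax^n dx = a/(n+1) * x^(n+1) + C
integral of 15x^13 dx
= 15/14 * x^14 + C
The coefficient in lowest terms is 15/14, and its numerator is 15

15


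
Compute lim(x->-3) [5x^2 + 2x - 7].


Since polynomials are continuous, we use direct substitution.
lim(x->-3) of 5x^2 + 2x - 7
= 5 * (-3)^2 + 2 * (-3) - 7
= 45 - 6 - 7
= 32

32


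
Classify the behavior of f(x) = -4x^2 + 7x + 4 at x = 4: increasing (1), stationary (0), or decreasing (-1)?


Compute f'(x) to determine behavior:
f'(x) = -8x + 7
f'(4) = -8 * 4 + 7
= -32 + 7
= -25
Since f'(4) < 0, the function is decreasing (-1)

-1


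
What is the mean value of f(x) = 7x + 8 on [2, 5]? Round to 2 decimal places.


Average value = 1/(b-a) * integral from a to b of f(x) dx
First compute the integral of 7x + 8:
F(x) = (7/2)x^2 + 8x
F(5) = 7/2 * 25 + 8 * 5 = 255/2
F(2) = 7/2 * 4 + 8 * 2 = 30
Integral = 255/2 - 30 = 195/2
Average = (195/2) / (5 - 2) = (195/2) / 3
= 65/2 = 32.50

32.50


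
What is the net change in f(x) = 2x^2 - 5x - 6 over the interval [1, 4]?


Net change = f(b) - f(a)
f(x) = 2x^2 - 5x - 6
Compute f(4):
f(4) = 2 * 4^2 - 5 * 4 - 6
= 32 - 20 - 6
= 6
Compute f(1):
f(1) = 2 * 1^2 - 5 * 1 - 6
= 2 - 5 - 6
= -9
Net change = 6 - (-9) = 15

15


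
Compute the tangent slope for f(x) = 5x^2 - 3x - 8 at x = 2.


The slope of the tangent line equals f'(x) at the point.
f(x) = 5x^2 - 3x - 8
f'(x) = 10x - 3
At x = 2:
f'(2) = 10 * 2 - 3
= 20 - 3
= 17

17


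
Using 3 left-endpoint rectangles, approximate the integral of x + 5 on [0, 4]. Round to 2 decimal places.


Left Riemann sum uses left endpoints of each subinterval.
Interval: [0, 4], n = 3
dx = (4 - 0) / 3 = 4/3
Left endpoints: [0, 4/3, 8/3]
f values: [5, 19/3, 23/3]
Sum = dx * (sum of f values)
= 4/3 * 19
= 76/3 ≈ 25.33

25.33


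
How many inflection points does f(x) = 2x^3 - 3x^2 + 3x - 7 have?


Inflection points occur where f''(x) = 0 and concavity changes.
f(x) = 2x^3 - 3x^2 + 3x - 7
f'(x) = 6x^2 - 6x + 3
f''(x) = 12x - 6
Set f''(x) = 0:
12x - 6 = 0
x = 6 / 12 = 1/2
Since f''(x) is linear (degree 1), it changes sign at this point.
Therefore there is exactly 1 inflection point.

1


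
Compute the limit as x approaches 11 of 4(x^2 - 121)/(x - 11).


Direct substitution gives 0/0, so we factor the numerator.
Factor: 4(x^2 - 121) = 4 * (x - 11)(x + 11)
Cancel the common factor (x - 11):
4(x^2 - 121)/(x - 11) = 4 * (x + 11)
Now substitute x = 11:
= 4 * (11 + 11) = 88

88


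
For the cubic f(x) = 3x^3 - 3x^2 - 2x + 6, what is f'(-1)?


Differentiate f(x) = 3x^3 - 3x^2 - 2x + 6 term by term:
f'(x) = 9x^2 - 6x - 2
Substitute x = -1:
f'(-1) = 9 * (-1)^2 - 6 * (-1) - 2
= 9 + 6 - 2
= 13

13


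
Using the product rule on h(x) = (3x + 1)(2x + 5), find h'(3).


Let u(x) = 3x + 1 and v(x) = 2x + 5
u'(x) = 3
v'(x) = 2
Product rule: h'(x) = u'(x)*v(x) + u(x)*v'(x)
= 3 * (2x + 5) + (3x + 1) * 2
At x = 3:
u(3) = 3 * 3 + 1 = 10
v(3) = 2 * 3 + 5 = 11
h'(3) = 3 * 11 + 10 * 2
= 33 + 20
= 53

53


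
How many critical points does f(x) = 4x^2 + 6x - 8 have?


Find where f'(x) = 0:
f'(x) = 8x + 6
Set f'(x) = 0:
8x + 6 = 0
x = -6 / 8 = -3/4
This is a linear equation in x, so there is exactly one solution.
Number of critical points: 1

1


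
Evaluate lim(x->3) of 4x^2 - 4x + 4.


Since polynomials are continuous, we use direct substitution.
lim(x->3) of 4x^2 - 4x + 4
= 4 * 3^2 - 4 * 3 + 4
= 36 - 12 + 4
= 28

28


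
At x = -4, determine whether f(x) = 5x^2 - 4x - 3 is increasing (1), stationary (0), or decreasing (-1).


Compute f'(x) to determine behavior:
f'(x) = 10x - 4
f'(-4) = 10 * (-4) - 4
= -40 - 4
= -44
Since f'(-4) < 0, the function is decreasing (-1)

-1


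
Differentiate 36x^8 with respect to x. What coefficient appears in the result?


We apply the power rule: d/dx [ax^n] = a*n * x^(n-1)
d/dx [36x^8]
= 36 * 8 * x^(8-1)
= 288x^7
The coefficient is 288

288


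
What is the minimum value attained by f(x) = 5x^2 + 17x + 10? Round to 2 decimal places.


For a quadratic f(x) = ax^2 + bx + c with a > 0, the minimum is at the vertex.
Vertex x-coordinate: x = -b/(2a)
x = -(17) / (2 * 5)
x = -17/10
Substitute back to find the minimum value:
f(-17/10) = 5 * (-17/10)^2 + 17 * (-17/10) + 10
= 289/20 - 289/10 + 10
= -89/20 = -4.45

-4.45


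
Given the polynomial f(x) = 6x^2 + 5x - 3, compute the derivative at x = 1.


Differentiate term by term using power and sum rules:
f(x) = 6x^2 + 5x - 3
f'(x) = 12x + 5
Substitute x = 1:
f'(1) = 12 * 1 + 5
= 12 + 5
= 17

17


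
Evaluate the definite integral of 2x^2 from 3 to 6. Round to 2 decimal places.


Find the antiderivative of 2x^2:
F(x) = 2/3 * x^3
Apply the Fundamental Theorem of Calculus:
F(6) - F(3)
= 2/3 * 6^3 - 2/3 * 3^3
= 2/3 * (216 - 27)
= 2/3 * 189
= 126 = 126.00

126.00


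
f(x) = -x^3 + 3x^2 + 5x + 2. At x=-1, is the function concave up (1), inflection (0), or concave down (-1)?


Concavity is determined by the sign of f''(x).
f(x) = -x^3 + 3x^2 + 5x + 2
f'(x) = -3x^2 + 6x + 5
f''(x) = -6x + 6
f''(-1) = -6 * (-1) + 6
= 6 + 6
= 12
Since f''(-1) > 0, the function is concave up (1)

1


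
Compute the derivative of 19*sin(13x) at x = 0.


Apply the chain rule to differentiate 19*sin(13x):
d/dx [19*sin(13x)]
= 19 * cos(13x) * d/dx(13x)
= 19 * 13 * cos(13x)
= 247 * cos(13x)
Evaluate at x = 0:
= 247 * cos(0)
= 247 * 1
= 247

247


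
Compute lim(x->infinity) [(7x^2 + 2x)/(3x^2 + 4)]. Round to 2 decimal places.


For limits at infinity with equal-degree polynomials,
we compare leading coefficients.
Numerator leading term: 7x^2
Denominator leading term: 3x^2
Divide both by x^2:
lim = (7 + 2/x) / (3 + 4/x^2)
As x -> infinity, the 1/x and 1/x^2 terms vanish:
= 7/3 ≈ 2.33

2.33


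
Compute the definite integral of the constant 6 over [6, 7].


The integral of a constant k over [a, b] equals k * (b - a).
integral from 6 to 7 of 6 dx
= 6 * (7 - 6)
= 6 * 1
= 6

6


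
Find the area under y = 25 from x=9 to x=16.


The area under a constant function y = 25 is a rectangle.
Width = 16 - 9 = 7
Height = 25
Area = width * height
= 7 * 25
= 175

175


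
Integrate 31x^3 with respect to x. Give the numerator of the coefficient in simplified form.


Apply the power rule for integration:
integral of ax^n dx = a/(n+1) * x^(n+1) + C
integral of 31x^3 dx
= 31/4 * x^4 + C
The coefficient in lowest terms is 31/4, and its numerator is 31

31


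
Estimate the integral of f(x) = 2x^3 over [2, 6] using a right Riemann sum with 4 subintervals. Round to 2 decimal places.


Right Riemann sum uses right endpoints of each subinterval.
Interval: [2, 6], n = 4
dx = (6 - 2) / 4 = 1
Right endpoints: [3, 4, 5, 6]
f values: [54, 128, 250, 432]
Sum = dx * (sum of f values)
= 1 * 864
= 864 = 864.00

864.00


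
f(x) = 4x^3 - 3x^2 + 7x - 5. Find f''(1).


First derivative:
f'(x) = 12x^2 - 6x + 7
Second derivative:
f''(x) = 24x - 6
Substitute x = 1:
f''(1) = 24 * 1 - 6
= 24 - 6
= 18

18


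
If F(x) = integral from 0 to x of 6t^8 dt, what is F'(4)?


By the Fundamental Theorem of Calculus (Part 1):
If F(x) = integral from 0 to x of f(t) dt, then F'(x) = f(x)
Here f(t) = 6t^8
So F'(x) = 6x^8
Evaluate at x = 4:
F'(4) = 6 * 4^8
= 6 * 65536
= 393216

393216


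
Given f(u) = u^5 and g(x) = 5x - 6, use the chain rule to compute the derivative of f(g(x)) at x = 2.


Using the chain rule: (f(g(x)))' = f'(g(x)) * g'(x)
First, find g(2):
g(2) = 5 * 2 - 6 = 4
Next, f'(u) = 5u^4
And g'(x) = 5
So f'(g(2)) * g'(2)
= 5 * 4^4 * 5
= 5 * 256 * 5
= 6400

6400


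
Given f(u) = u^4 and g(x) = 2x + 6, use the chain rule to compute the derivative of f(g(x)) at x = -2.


Using the chain rule: (f(g(x)))' = f'(g(x)) * g'(x)
First, find g(-2):
g(-2) = 2 * (-2) + 6 = 2
Next, f'(u) = 4u^3
And g'(x) = 2
So f'(g(-2)) * g'(-2)
= 4 * 2^3 * 2
= 4 * 8 * 2
= 64

64


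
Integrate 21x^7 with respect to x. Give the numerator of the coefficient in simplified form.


Apply the power rule for integration:
integral of ax^n dx = a/(n+1) * x^(n+1) + C
integral of 21x^7 dx
= 21/8 * x^8 + C
The coefficient in lowest terms is 21/8, and its numerator is 21

21


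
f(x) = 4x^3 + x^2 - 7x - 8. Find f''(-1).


First derivative:
f'(x) = 12x^2 + 2x - 7
Second derivative:
f''(x) = 24x + 2
Substitute x = -1:
f''(-1) = 24 * (-1) + 2
= -24 + 2
= -22

-22


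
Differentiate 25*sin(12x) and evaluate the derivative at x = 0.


Apply the chain rule to differentiate 25*sin(12x):
d/dx [25*sin(12x)]
= 25 * cos(12x) * d/dx(12x)
= 25 * 12 * cos(12x)
= 300 * cos(12x)
Evaluate at x = 0:
= 300 * cos(0)
= 300 * 1
= 300

300


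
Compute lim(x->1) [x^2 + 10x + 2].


Since polynomials are continuous, we use direct substitution.
lim(x->1) of x^2 + 10x + 2
= 1 * 1^2 + 10 * 1 + 2
= 1 + 10 + 2
= 13

13


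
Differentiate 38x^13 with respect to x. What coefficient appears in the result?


We apply the power rule: d/dx [ax^n] = a*n * x^(n-1)
d/dx [38x^13]
= 38 * 13 * x^(13-1)
= 494x^12
The coefficient is 494

494


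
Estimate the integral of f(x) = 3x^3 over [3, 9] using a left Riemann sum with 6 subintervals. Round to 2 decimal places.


Left Riemann sum uses left endpoints of each subinterval.
Interval: [3, 9], n = 6
dx = (9 - 3) / 6 = 1
Left endpoints: [3, 4, 5, 6, 7, 8]
f values: [81, 192, 375, 648, 1029, 1536]
Sum = dx * (sum of f values)
= 1 * 3861
= 3861 = 3861.00

3861.00


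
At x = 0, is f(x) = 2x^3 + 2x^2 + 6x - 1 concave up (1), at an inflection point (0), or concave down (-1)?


Concavity is determined by the sign of f''(x).
f(x) = 2x^3 + 2x^2 + 6x - 1
f'(x) = 6x^2 + 4x + 6
f''(x) = 12x + 4
f''(0) = 12 * 0 + 4
= 0 + 4
= 4
Since f''(0) > 0, the function is concave up (1)

1


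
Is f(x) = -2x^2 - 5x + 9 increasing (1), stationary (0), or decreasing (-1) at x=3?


Compute f'(x) to determine behavior:
f'(x) = -4x - 5
f'(3) = -4 * 3 - 5
= -12 - 5
= -17
Since f'(3) < 0, the function is decreasing (-1)

-1


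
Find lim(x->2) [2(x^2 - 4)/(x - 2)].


Direct substitution gives 0/0, so we factor the numerator.
Factor: 2(x^2 - 4) = 2 * (x - 2)(x + 2)
Cancel the common factor (x - 2):
2(x^2 - 4)/(x - 2) = 2 * (x + 2)
Now substitute x = 2:
= 2 * (2 + 2) = 8

8


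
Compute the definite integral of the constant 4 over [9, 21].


The integral of a constant k over [a, b] equals k * (b - a).
integral from 9 to 21 of 4 dx
= 4 * (21 - 9)
= 4 * 12
= 48

48


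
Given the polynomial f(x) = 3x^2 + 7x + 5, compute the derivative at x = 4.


Differentiate term by term using power and sum rules:
f(x) = 3x^2 + 7x + 5
f'(x) = 6x + 7
Substitute x = 4:
f'(4) = 6 * 4 + 7
= 24 + 7
= 31

31


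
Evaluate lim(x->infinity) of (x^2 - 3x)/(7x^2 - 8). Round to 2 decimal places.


For limits at infinity with equal-degree polynomials,
we compare leading coefficients.
Numerator leading term: x^2
Denominator leading term: 7x^2
Divide both by x^2:
lim = (1 - 3/x) / (7 - 8/x^2)
As x -> infinity, the 1/x and 1/x^2 terms vanish:
= 1/7 ≈ 0.14

0.14


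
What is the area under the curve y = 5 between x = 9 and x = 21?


The area under a constant function y = 5 is a rectangle.
Width = 21 - 9 = 12
Height = 5
Area = width * height
= 12 * 5
= 60

60


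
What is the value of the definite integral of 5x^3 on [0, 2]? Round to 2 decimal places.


Find the antiderivative of 5x^3:
F(x) = 5/4 * x^4
Apply the Fundamental Theorem of Calculus:
F(2) - F(0)
= 5/4 * 2^4 - 5/4 * 0^4
= 5/4 * (16 - 0)
= 5/4 * 16
= 20 = 20.00

20.00


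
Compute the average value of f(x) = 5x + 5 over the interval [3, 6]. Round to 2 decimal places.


Average value = 1/(b-a) * integral from a to b of f(x) dx
First compute the integral of 5x + 5:
F(x) = (5/2)x^2 + 5x
F(6) = 5/2 * 36 + 5 * 6 = 120
F(3) = 5/2 * 9 + 5 * 3 = 75/2
Integral = 120 - 75/2 = 165/2
Average = (165/2) / (6 - 3) = (165/2) / 3
= 55/2 = 27.50

27.50


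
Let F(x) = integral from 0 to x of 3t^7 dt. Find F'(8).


By the Fundamental Theorem of Calculus (Part 1):
If F(x) = integral from 0 to x of f(t) dt, then F'(x) = f(x)
Here f(t) = 3t^7
So F'(x) = 3x^7
Evaluate at x = 8:
F'(8) = 3 * 8^7
= 3 * 2097152
= 6291456

6291456


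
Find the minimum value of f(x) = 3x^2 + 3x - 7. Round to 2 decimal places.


For a quadratic f(x) = ax^2 + bx + c with a > 0, the minimum is at the vertex.
Vertex x-coordinate: x = -b/(2a)
x = -(3) / (2 * 3)
x = -3/6 = -1/2
Substitute back to find the minimum value:
f(-1/2) = 3 * (-1/2)^2 + 3 * (-1/2) - 7
= 3/4 - 3/2 - 7
= -31/4 = -7.75

-7.75


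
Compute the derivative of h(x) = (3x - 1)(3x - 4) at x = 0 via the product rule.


Let u(x) = 3x - 1 and v(x) = 3x - 4
u'(x) = 3
v'(x) = 3
Product rule: h'(x) = u'(x)*v(x) + u(x)*v'(x)
= 3 * (3x - 4) + (3x - 1) * 3
At x = 0:
u(0) = 3 * 0 - 1 = -1
v(0) = 3 * 0 - 4 = -4
h'(0) = 3 * (-4) + (-1) * 3
= -12 - 3
= -15

-15


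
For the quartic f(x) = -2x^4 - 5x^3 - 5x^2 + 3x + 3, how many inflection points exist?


Inflection points occur where f''(x) = 0 and concavity changes.
f(x) = -2x^4 - 5x^3 - 5x^2 + 3x + 3
f'(x) = -8x^3 - 15x^2 - 10x + 3
f''(x) = -24x^2 - 30x - 10
This is a quadratic in x. Use the discriminant to count real roots.
Discriminant = (-30)^2 - 4 * (-24) * (-10)
= 900 - 960
= -60
Since discriminant < 0, f''(x) = 0 has no real solutions.
Number of inflection points: 0

0


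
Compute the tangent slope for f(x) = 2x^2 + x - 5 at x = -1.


The slope of the tangent line equals f'(x) at the point.
f(x) = 2x^2 + x - 5
f'(x) = 4x + 1
At x = -1:
f'(-1) = 4 * (-1) + 1
= -4 + 1
= -3

-3


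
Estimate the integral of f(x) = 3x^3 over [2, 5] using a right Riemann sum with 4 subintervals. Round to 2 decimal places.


Right Riemann sum uses right endpoints of each subinterval.
Interval: [2, 5], n = 4
dx = (5 - 2) / 4 = 3/4
Right endpoints: [11/4, 7/2, 17/4, 5]
f values: [3993/64, 1029/8, 14739/64, 375]
Sum = dx * (sum of f values)
= 3/4 * 12741/16
= 38223/64 ≈ 597.23

597.23


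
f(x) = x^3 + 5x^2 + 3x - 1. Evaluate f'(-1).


Differentiate f(x) = x^3 + 5x^2 + 3x - 1 term by term:
f'(x) = 3x^2 + 10x + 3
Substitute x = -1:
f'(-1) = 3 * (-1)^2 + 10 * (-1) + 3
= 3 - 10 + 3
= -4

-4


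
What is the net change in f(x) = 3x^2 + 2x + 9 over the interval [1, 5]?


Net change = f(b) - f(a)
f(x) = 3x^2 + 2x + 9
Compute f(5):
f(5) = 3 * 5^2 + 2 * 5 + 9
= 75 + 10 + 9
= 94
Compute f(1):
f(1) = 3 * 1^2 + 2 * 1 + 9
= 3 + 2 + 9
= 14
Net change = 94 - 14 = 80

80


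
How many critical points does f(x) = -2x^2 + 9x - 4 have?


Find where f'(x) = 0:
f'(x) = -4x + 9
Set f'(x) = 0:
-4x + 9 = 0
x = -9 / (-4) = 9/4
This is a linear equation in x, so there is exactly one solution.
Number of critical points: 1

1


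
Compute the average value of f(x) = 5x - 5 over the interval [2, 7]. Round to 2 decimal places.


Average value = 1/(b-a) * integral from a to b of f(x) dx
First compute the integral of 5x - 5:
F(x) = (5/2)x^2 - 5x
F(7) = 5/2 * 49 - 5 * 7 = 175/2
F(2) = 5/2 * 4 - 5 * 2 = 0
Integral = 175/2 - 0 = 175/2
Average = (175/2) / (7 - 2) = (175/2) / 5
= 35/2 = 17.50

17.50


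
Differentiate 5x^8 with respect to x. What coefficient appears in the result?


We apply the power rule: d/dx [ax^n] = a*n * x^(n-1)
d/dx [5x^8]
= 5 * 8 * x^(8-1)
= 40x^7
The coefficient is 40

40


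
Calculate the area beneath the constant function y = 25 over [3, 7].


The area under a constant function y = 25 is a rectangle.
Width = 7 - 3 = 4
Height = 25
Area = width * height
= 4 * 25
= 100

100


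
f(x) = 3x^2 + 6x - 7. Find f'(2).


Differentiate term by term using power and sum rules:
f(x) = 3x^2 + 6x - 7
f'(x) = 6x + 6
Substitute x = 2:
f'(2) = 6 * 2 + 6
= 12 + 6
= 18

18


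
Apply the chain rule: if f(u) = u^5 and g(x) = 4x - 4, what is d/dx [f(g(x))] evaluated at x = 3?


Using the chain rule: (f(g(x)))' = f'(g(x)) * g'(x)
First, find g(3):
g(3) = 4 * 3 - 4 = 8
Next, f'(u) = 5u^4
And g'(x) = 4
So f'(g(3)) * g'(3)
= 5 * 8^4 * 4
= 5 * 4096 * 4
= 81920

81920


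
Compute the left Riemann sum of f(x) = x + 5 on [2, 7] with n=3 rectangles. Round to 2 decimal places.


Left Riemann sum uses left endpoints of each subinterval.
Interval: [2, 7], n = 3
dx = (7 - 2) / 3 = 5/3
Left endpoints: [2, 11/3, 16/3]
f values: [7, 26/3, 31/3]
Sum = dx * (sum of f values)
= 5/3 * 26
= 130/3 ≈ 43.33

43.33


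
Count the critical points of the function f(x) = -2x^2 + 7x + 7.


Find where f'(x) = 0:
f'(x) = -4x + 7
Set f'(x) = 0:
-4x + 7 = 0
x = -7 / (-4) = 7/4
This is a linear equation in x, so there is exactly one solution.
Number of critical points: 1

1


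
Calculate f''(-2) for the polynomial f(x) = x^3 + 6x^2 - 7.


First derivative:
f'(x) = 3x^2 + 12x
Second derivative:
f''(x) = 6x + 12
Substitute x = -2:
f''(-2) = 6 * (-2) + 12
= -12 + 12
= 0

0


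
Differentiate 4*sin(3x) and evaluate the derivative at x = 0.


Apply the chain rule to differentiate 4*sin(3x):
d/dx [4*sin(3x)]
= 4 * cos(3x) * d/dx(3x)
= 4 * 3 * cos(3x)
= 12 * cos(3x)
Evaluate at x = 0:
= 12 * cos(0)
= 12 * 1
= 12

12


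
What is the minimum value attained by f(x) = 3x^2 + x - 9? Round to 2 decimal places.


For a quadratic f(x) = ax^2 + bx + c with a > 0, the minimum is at the vertex.
Vertex x-coordinate: x = -b/(2a)
x = -(1) / (2 * 3)
x = -1/6
Substitute back to find the minimum value:
f(-1/6) = 3 * (-1/6)^2 + 1 * (-1/6) - 9
= 1/12 - 1/6 - 9
= -109/12 ≈ -9.08

-9.08


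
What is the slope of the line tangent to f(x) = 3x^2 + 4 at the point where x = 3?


The slope of the tangent line equals f'(x) at the point.
f(x) = 3x^2 + 4
f'(x) = 6x
At x = 3:
f'(3) = 6 * 3 + 0
= 18 + 0
= 18

18


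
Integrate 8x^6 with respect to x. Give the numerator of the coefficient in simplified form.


Apply the power rule for integration:
integral of ax^n dx = a/(n+1) * x^(n+1) + C
integral of 8x^6 dx
= 8/7 * x^7 + C
The coefficient in lowest terms is 8/7, and its numerator is 8

8


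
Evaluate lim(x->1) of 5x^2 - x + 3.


Since polynomials are continuous, we use direct substitution.
lim(x->1) of 5x^2 - x + 3
= 5 * 1^2 - 1 * 1 + 3
= 5 - 1 + 3
= 7

7


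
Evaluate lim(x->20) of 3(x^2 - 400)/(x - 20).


Direct substitution gives 0/0, so we factor the numerator.
Factor: 3(x^2 - 400) = 3 * (x - 20)(x + 20)
Cancel the common factor (x - 20):
3(x^2 - 400)/(x - 20) = 3 * (x + 20)
Now substitute x = 20:
= 3 * (20 + 20) = 120

120


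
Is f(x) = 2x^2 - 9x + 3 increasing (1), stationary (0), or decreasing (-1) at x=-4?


Compute f'(x) to determine behavior:
f'(x) = 4x - 9
f'(-4) = 4 * (-4) - 9
= -16 - 9
= -25
Since f'(-4) < 0, the function is decreasing (-1)

-1


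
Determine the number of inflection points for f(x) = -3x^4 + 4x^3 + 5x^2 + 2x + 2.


Inflection points occur where f''(x) = 0 and concavity changes.
f(x) = -3x^4 + 4x^3 + 5x^2 + 2x + 2
f'(x) = -12x^3 + 12x^2 + 10x + 2
f''(x) = -36x^2 + 24x + 10
This is a quadratic in x. Use the discriminant to count real roots.
Discriminant = (24)^2 - 4 * (-36) * 10
= 576 - (-1440)
= 2016
Since discriminant > 0, f''(x) = 0 has 2 distinct real solutions.
A quadratic with two distinct real roots changes sign at each root, so concavity changes at both.
Number of inflection points: 2

2


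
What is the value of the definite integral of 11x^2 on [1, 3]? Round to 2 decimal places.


Find the antiderivative of 11x^2:
F(x) = 11/3 * x^3
Apply the Fundamental Theorem of Calculus:
F(3) - F(1)
= 11/3 * 3^3 - 11/3 * 1^3
= 11/3 * (27 - 1)
= 11/3 * 26
= 286/3 ≈ 95.33

95.33


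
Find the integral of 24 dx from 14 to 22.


The integral of a constant k over [a, b] equals k * (b - a).
integral from 14 to 22 of 24 dx
= 24 * (22 - 14)
= 24 * 8
= 192

192


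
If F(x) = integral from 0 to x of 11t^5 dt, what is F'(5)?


By the Fundamental Theorem of Calculus (Part 1):
If F(x) = integral from 0 to x of f(t) dt, then F'(x) = f(x)
Here f(t) = 11t^5
So F'(x) = 11x^5
Evaluate at x = 5:
F'(5) = 11 * 5^5
= 11 * 3125
= 34375

34375


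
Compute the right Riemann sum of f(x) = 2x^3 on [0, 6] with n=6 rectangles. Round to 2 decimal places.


Right Riemann sum uses right endpoints of each subinterval.
Interval: [0, 6], n = 6
dx = (6 - 0) / 6 = 1
Right endpoints: [1, 2, 3, 4, 5, 6]
f values: [2, 16, 54, 128, 250, 432]
Sum = dx * (sum of f values)
= 1 * 882
= 882 = 882.00

882.00


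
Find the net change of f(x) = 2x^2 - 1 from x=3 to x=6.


Net change = f(b) - f(a)
f(x) = 2x^2 - 1
Compute f(6):
f(6) = 2 * 6^2 + 0 * 6 - 1
= 72 + 0 - 1
= 71
Compute f(3):
f(3) = 2 * 3^2 + 0 * 3 - 1
= 18 + 0 - 1
= 17
Net change = 71 - 17 = 54

54


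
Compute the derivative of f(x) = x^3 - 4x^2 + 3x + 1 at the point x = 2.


Differentiate f(x) = x^3 - 4x^2 + 3x + 1 term by term:
f'(x) = 3x^2 - 8x + 3
Substitute x = 2:
f'(2) = 3 * 2^2 - 8 * 2 + 3
= 12 - 16 + 3
= -1

-1


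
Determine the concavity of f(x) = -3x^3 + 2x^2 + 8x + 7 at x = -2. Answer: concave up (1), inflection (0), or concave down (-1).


Concavity is determined by the sign of f''(x).
f(x) = -3x^3 + 2x^2 + 8x + 7
f'(x) = -9x^2 + 4x + 8
f''(x) = -18x + 4
f''(-2) = -18 * (-2) + 4
= 36 + 4
= 40
Since f''(-2) > 0, the function is concave up (1)

1


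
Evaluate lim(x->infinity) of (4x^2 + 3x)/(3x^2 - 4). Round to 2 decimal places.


For limits at infinity with equal-degree polynomials,
we compare leading coefficients.
Numerator leading term: 4x^2
Denominator leading term: 3x^2
Divide both by x^2:
lim = (4 + 3/x) / (3 - 4/x^2)
As x -> infinity, the 1/x and 1/x^2 terms vanish:
= 4/3 ≈ 1.33

1.33


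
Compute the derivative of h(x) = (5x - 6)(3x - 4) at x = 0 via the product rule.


Let u(x) = 5x - 6 and v(x) = 3x - 4
u'(x) = 5
v'(x) = 3
Product rule: h'(x) = u'(x)*v(x) + u(x)*v'(x)
= 5 * (3x - 4) + (5x - 6) * 3
At x = 0:
u(0) = 5 * 0 - 6 = -6
v(0) = 3 * 0 - 4 = -4
h'(0) = 5 * (-4) + (-6) * 3
= -20 - 18
= -38

-38


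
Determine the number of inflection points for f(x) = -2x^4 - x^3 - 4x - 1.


Inflection points occur where f''(x) = 0 and concavity changes.
f(x) = -2x^4 - x^3 - 4x - 1
f'(x) = -8x^3 - 3x^2 - 4
f''(x) = -24x^2 - 6x
This is a quadratic in x. Use the discriminant to count real roots.
Discriminant = (-6)^2 - 4 * (-24) * 0
= 36 - 0
= 36
Since discriminant > 0, f''(x) = 0 has 2 distinct real solutions.
A quadratic with two distinct real roots changes sign at each root, so concavity changes at both.
Number of inflection points: 2

2


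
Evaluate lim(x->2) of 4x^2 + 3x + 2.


Since polynomials are continuous, we use direct substitution.
lim(x->2) of 4x^2 + 3x + 2
= 4 * 2^2 + 3 * 2 + 2
= 16 + 6 + 2
= 24

24


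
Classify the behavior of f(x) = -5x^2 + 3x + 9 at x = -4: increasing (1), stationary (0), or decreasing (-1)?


Compute f'(x) to determine behavior:
f'(x) = -10x + 3
f'(-4) = -10 * (-4) + 3
= 40 + 3
= 43
Since f'(-4) > 0, the function is increasing (1)

1


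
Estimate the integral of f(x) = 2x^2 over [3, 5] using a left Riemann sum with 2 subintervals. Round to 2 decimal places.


Left Riemann sum uses left endpoints of each subinterval.
Interval: [3, 5], n = 2
dx = (5 - 3) / 2 = 1
Left endpoints: [3, 4]
f values: [18, 32]
Sum = dx * (sum of f values)
= 1 * 50
= 50 = 50.00

50.00


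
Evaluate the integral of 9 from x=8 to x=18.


The integral of a constant k over [a, b] equals k * (b - a).
integral from 8 to 18 of 9 dx
= 9 * (18 - 8)
= 9 * 10
= 90

90


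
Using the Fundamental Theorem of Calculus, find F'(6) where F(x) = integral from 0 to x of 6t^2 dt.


By the Fundamental Theorem of Calculus (Part 1):
If F(x) = integral from 0 to x of f(t) dt, then F'(x) = f(x)
Here f(t) = 6t^2
So F'(x) = 6x^2
Evaluate at x = 6:
F'(6) = 6 * 6^2
= 6 * 36
= 216

216


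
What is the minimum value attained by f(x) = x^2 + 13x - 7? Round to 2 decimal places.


For a quadratic f(x) = ax^2 + bx + c with a > 0, the minimum is at the vertex.
Vertex x-coordinate: x = -b/(2a)
x = -(13) / (2 * 1)
x = -13/2
Substitute back to find the minimum value:
f(-13/2) = 1 * (-13/2)^2 + 13 * (-13/2) - 7
= 169/4 - 169/2 - 7
= -197/4 = -49.25

-49.25


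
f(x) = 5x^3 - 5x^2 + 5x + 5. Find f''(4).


First derivative:
f'(x) = 15x^2 - 10x + 5
Second derivative:
f''(x) = 30x - 10
Substitute x = 4:
f''(4) = 30 * 4 - 10
= 120 - 10
= 110

110


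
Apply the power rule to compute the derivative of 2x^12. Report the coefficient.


We apply the power rule: d/dx [ax^n] = a*n * x^(n-1)
d/dx [2x^12]
= 2 * 12 * x^(12-1)
= 24x^11
The coefficient is 24

24


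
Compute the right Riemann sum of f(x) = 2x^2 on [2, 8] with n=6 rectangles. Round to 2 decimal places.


Right Riemann sum uses right endpoints of each subinterval.
Interval: [2, 8], n = 6
dx = (8 - 2) / 6 = 1
Right endpoints: [3, 4, 5, 6, 7, 8]
f values: [18, 32, 50, 72, 98, 128]
Sum = dx * (sum of f values)
= 1 * 398
= 398 = 398.00

398.00


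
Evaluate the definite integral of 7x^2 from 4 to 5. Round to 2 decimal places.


Find the antiderivative of 7x^2:
F(x) = 7/3 * x^3
Apply the Fundamental Theorem of Calculus:
F(5) - F(4)
= 7/3 * 5^3 - 7/3 * 4^3
= 7/3 * (125 - 64)
= 7/3 * 61
= 427/3 ≈ 142.33

142.33


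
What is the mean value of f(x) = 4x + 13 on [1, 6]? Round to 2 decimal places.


Average value = 1/(b-a) * integral from a to b of f(x) dx
First compute the integral of 4x + 13:
F(x) = 2x^2 + 13x
F(6) = 2 * 36 + 13 * 6 = 150
F(1) = 2 * 1 + 13 * 1 = 15
Integral = 150 - 15 = 135
Average = 135 / (6 - 1) = 135 / 5
= 27 = 27.00

27.00


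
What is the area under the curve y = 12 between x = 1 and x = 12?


The area under a constant function y = 12 is a rectangle.
Width = 12 - 1 = 11
Height = 12
Area = width * height
= 11 * 12
= 132

132


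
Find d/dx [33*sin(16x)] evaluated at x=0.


Apply the chain rule to differentiate 33*sin(16x):
d/dx [33*sin(16x)]
= 33 * cos(16x) * d/dx(16x)
= 33 * 16 * cos(16x)
= 528 * cos(16x)
Evaluate at x = 0:
= 528 * cos(0)
= 528 * 1
= 528

528


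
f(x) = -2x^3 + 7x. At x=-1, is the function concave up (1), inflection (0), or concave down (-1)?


Concavity is determined by the sign of f''(x).
f(x) = -2x^3 + 7x
f'(x) = -6x^2 + 7
f''(x) = -12x
f''(-1) = -12 * (-1) + 0
= 12 + 0
= 12
Since f''(-1) > 0, the function is concave up (1)

1


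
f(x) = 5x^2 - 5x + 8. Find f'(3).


Differentiate term by term using power and sum rules:
f(x) = 5x^2 - 5x + 8
f'(x) = 10x - 5
Substitute x = 3:
f'(3) = 10 * 3 - 5
= 30 - 5
= 25

25


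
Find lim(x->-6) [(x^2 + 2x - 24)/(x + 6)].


Direct substitution gives 0/0, so we factor the numerator.
Factor: (x^2 + 2x - 24) = (x + 6)(x - 4)
Cancel the common factor (x + 6):
(x^2 + 2x - 24)/(x + 6) = (x - 4)
Now substitute x = -6:
= (-6) - (4) = -10

-10


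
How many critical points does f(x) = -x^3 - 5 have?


Find where f'(x) = 0:
f(x) = -x^3 - 5
f'(x) = -3x^2
This is a quadratic in x. Use the discriminant to count real roots.
Discriminant = (0)^2 - 4 * (-3) * 0
= 0 - 0
= 0
Since discriminant = 0, f'(x) = 0 has exactly 1 real solution.
Number of critical points: 1

1


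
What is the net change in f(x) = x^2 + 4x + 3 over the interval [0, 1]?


Net change = f(b) - f(a)
f(x) = x^2 + 4x + 3
Compute f(1):
f(1) = 1 * 1^2 + 4 * 1 + 3
= 1 + 4 + 3
= 8
Compute f(0):
f(0) = 1 * 0^2 + 4 * 0 + 3
= 0 + 0 + 3
= 3
Net change = 8 - 3 = 5

5


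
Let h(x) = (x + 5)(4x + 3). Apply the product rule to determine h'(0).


Let u(x) = x + 5 and v(x) = 4x + 3
u'(x) = 1
v'(x) = 4
Product rule: h'(x) = u'(x)*v(x) + u(x)*v'(x)
= 1 * (4x + 3) + (x + 5) * 4
At x = 0:
u(0) = 1 * 0 + 5 = 5
v(0) = 4 * 0 + 3 = 3
h'(0) = 1 * 3 + 5 * 4
= 3 + 20
= 23

23


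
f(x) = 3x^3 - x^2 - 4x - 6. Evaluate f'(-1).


Differentiate f(x) = 3x^3 - x^2 - 4x - 6 term by term:
f'(x) = 9x^2 - 2x - 4
Substitute x = -1:
f'(-1) = 9 * (-1)^2 - 2 * (-1) - 4
= 9 + 2 - 4
= 7

7


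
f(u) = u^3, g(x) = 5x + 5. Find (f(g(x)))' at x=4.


Using the chain rule: (f(g(x)))' = f'(g(x)) * g'(x)
First, find g(4):
g(4) = 5 * 4 + 5 = 25
Next, f'(u) = 3u^2
And g'(x) = 5
So f'(g(4)) * g'(4)
= 3 * 25^2 * 5
= 3 * 625 * 5
= 9375

9375


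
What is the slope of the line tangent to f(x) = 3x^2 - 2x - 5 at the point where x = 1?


The slope of the tangent line equals f'(x) at the point.
f(x) = 3x^2 - 2x - 5
f'(x) = 6x - 2
At x = 1:
f'(1) = 6 * 1 - 2
= 6 - 2
= 4

4


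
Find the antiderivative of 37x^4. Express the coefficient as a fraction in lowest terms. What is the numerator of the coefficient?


Apply the power rule for integration:
integral of ax^n dx = a/(n+1) * x^(n+1) + C
integral of 37x^4 dx
= 37/5 * x^5 + C
The coefficient in lowest terms is 37/5, and its numerator is 37

37


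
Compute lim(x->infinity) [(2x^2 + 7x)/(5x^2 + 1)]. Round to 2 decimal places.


For limits at infinity with equal-degree polynomials,
we compare leading coefficients.
Numerator leading term: 2x^2
Denominator leading term: 5x^2
Divide both by x^2:
lim = (2 + 7/x) / (5 + 1/x^2)
As x -> infinity, the 1/x and 1/x^2 terms vanish:
= 2/5 = 0.40

0.40


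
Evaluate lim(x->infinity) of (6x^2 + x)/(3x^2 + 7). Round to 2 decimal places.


For limits at infinity with equal-degree polynomials,
we compare leading coefficients.
Numerator leading term: 6x^2
Denominator leading term: 3x^2
Divide both by x^2:
lim = (6 + 1/x) / (3 + 7/x^2)
As x -> infinity, the 1/x and 1/x^2 terms vanish:
= 6/3 = 2 = 2.00

2.00


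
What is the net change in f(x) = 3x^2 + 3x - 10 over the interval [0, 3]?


Net change = f(b) - f(a)
f(x) = 3x^2 + 3x - 10
Compute f(3):
f(3) = 3 * 3^2 + 3 * 3 - 10
= 27 + 9 - 10
= 26
Compute f(0):
f(0) = 3 * 0^2 + 3 * 0 - 10
= 0 + 0 - 10
= -10
Net change = 26 - (-10) = 36

36


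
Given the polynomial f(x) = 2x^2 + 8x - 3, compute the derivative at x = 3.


Differentiate term by term using power and sum rules:
f(x) = 2x^2 + 8x - 3
f'(x) = 4x + 8
Substitute x = 3:
f'(3) = 4 * 3 + 8
= 12 + 8
= 20

20


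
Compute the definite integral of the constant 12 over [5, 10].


The integral of a constant k over [a, b] equals k * (b - a).
integral from 5 to 10 of 12 dx
= 12 * (10 - 5)
= 12 * 5
= 60

60


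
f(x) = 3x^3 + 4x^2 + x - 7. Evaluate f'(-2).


Differentiate f(x) = 3x^3 + 4x^2 + x - 7 term by term:
f'(x) = 9x^2 + 8x + 1
Substitute x = -2:
f'(-2) = 9 * (-2)^2 + 8 * (-2) + 1
= 36 - 16 + 1
= 21

21


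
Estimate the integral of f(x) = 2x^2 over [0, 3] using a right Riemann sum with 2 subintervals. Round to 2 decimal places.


Right Riemann sum uses right endpoints of each subinterval.
Interval: [0, 3], n = 2
dx = (3 - 0) / 2 = 3/2
Right endpoints: [3/2, 3]
f values: [9/2, 18]
Sum = dx * (sum of f values)
= 3/2 * 45/2
= 135/4 = 33.75

33.75


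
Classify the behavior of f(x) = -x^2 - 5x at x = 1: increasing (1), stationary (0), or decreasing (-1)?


Compute f'(x) to determine behavior:
f'(x) = -2x - 5
f'(1) = -2 * 1 - 5
= -2 - 5
= -7
Since f'(1) < 0, the function is decreasing (-1)

-1


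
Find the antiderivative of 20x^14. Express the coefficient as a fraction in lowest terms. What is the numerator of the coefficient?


Apply the power rule for integration:
integral of ax^n dx = a/(n+1) * x^(n+1) + C
integral of 20x^14 dx
= 20/15 * x^15 + C
= 4/3 * x^15 + C
The coefficient in lowest terms is 4/3, and its numerator is 4

4


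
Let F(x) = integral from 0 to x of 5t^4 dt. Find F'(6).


By the Fundamental Theorem of Calculus (Part 1):
If F(x) = integral from 0 to x of f(t) dt, then F'(x) = f(x)
Here f(t) = 5t^4
So F'(x) = 5x^4
Evaluate at x = 6:
F'(6) = 5 * 6^4
= 5 * 1296
= 6480

6480


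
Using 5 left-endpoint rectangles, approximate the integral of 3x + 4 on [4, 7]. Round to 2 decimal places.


Left Riemann sum uses left endpoints of each subinterval.
Interval: [4, 7], n = 5
dx = (7 - 4) / 5 = 3/5
Left endpoints: [4, 23/5, 26/5, 29/5, 32/5]
f values: [16, 89/5, 98/5, 107/5, 116/5]
Sum = dx * (sum of f values)
= 3/5 * 98
= 294/5 = 58.80

58.80


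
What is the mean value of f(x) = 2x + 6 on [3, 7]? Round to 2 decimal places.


Average value = 1/(b-a) * integral from a to b of f(x) dx
First compute the integral of 2x + 6:
F(x) = x^2 + 6x
F(7) = 1 * 49 + 6 * 7 = 91
F(3) = 1 * 9 + 6 * 3 = 27
Integral = 91 - 27 = 64
Average = 64 / (7 - 3) = 64 / 4
= 16 = 16.00

16.00


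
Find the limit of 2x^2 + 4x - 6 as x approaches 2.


Since polynomials are continuous, we use direct substitution.
lim(x->2) of 2x^2 + 4x - 6
= 2 * 2^2 + 4 * 2 - 6
= 8 + 8 - 6
= 10

10


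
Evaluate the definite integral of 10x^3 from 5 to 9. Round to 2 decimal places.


Find the antiderivative of 10x^3:
F(x) = 10/4 * x^4
Apply the Fundamental Theorem of Calculus:
F(9) - F(5)
= 10/4 * 9^4 - 10/4 * 5^4
= 10/4 * (6561 - 625)
= 10/4 * 5936
= 14840 = 14840.00

14840.00


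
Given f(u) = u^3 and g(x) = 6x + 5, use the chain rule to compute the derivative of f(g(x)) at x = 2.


Using the chain rule: (f(g(x)))' = f'(g(x)) * g'(x)
First, find g(2):
g(2) = 6 * 2 + 5 = 17
Next, f'(u) = 3u^2
And g'(x) = 6
So f'(g(2)) * g'(2)
= 3 * 17^2 * 6
= 3 * 289 * 6
= 5202

5202


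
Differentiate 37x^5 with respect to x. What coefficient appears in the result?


We apply the power rule: d/dx [ax^n] = a*n * x^(n-1)
d/dx [37x^5]
= 37 * 5 * x^(5-1)
= 185x^4
The coefficient is 185

185


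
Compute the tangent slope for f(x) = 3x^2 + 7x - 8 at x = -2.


The slope of the tangent line equals f'(x) at the point.
f(x) = 3x^2 + 7x - 8
f'(x) = 6x + 7
At x = -2:
f'(-2) = 6 * (-2) + 7
= -12 + 7
= -5

-5
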